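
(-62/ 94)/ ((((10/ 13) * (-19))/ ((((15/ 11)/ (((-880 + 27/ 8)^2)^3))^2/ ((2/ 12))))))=3738683131822080/ 1529265517499745619300333150234852127988339954163493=0.00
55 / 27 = 2.04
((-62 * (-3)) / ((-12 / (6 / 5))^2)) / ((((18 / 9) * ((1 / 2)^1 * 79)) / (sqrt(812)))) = 93 * sqrt(203) / 1975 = 0.67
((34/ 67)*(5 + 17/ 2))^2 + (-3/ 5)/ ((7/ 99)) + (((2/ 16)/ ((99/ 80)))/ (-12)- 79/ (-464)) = 38.61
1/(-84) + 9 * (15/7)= 1619/84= 19.27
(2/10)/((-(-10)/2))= 1/25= 0.04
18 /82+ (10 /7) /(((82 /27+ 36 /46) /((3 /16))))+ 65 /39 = 1.96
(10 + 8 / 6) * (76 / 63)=2584 / 189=13.67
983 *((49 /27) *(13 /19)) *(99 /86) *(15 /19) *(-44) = -757666910 /15523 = -48809.31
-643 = -643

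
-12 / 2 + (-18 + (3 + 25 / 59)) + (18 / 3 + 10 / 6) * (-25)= -37567 / 177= -212.24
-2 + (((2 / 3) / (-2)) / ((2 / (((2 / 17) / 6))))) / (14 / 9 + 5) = -4013 / 2006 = -2.00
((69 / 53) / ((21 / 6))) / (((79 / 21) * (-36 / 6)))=-69 / 4187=-0.02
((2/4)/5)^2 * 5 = 1/20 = 0.05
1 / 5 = 0.20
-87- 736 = -823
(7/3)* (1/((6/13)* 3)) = 91/54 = 1.69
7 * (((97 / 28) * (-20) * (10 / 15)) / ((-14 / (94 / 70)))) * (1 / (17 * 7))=4559 / 17493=0.26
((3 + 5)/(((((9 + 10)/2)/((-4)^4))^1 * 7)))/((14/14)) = 4096/133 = 30.80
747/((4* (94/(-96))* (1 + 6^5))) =-0.02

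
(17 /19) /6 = 17 /114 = 0.15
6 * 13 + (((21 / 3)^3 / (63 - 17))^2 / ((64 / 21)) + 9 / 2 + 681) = 105866853 / 135424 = 781.74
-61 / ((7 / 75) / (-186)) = 121564.29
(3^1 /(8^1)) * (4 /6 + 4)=7 /4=1.75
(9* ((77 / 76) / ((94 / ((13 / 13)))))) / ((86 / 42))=14553 / 307192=0.05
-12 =-12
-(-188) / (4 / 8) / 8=47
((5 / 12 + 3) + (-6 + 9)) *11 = 847 / 12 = 70.58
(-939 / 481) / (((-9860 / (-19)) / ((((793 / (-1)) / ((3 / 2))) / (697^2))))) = 362767 / 88616419690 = 0.00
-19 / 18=-1.06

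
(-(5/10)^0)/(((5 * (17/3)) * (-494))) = 3/41990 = 0.00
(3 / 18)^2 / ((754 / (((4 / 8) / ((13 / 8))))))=1 / 88218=0.00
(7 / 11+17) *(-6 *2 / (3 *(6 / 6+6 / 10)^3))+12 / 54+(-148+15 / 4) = -1021685 / 6336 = -161.25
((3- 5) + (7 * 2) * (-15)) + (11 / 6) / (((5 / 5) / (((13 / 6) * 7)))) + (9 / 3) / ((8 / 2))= -1651 / 9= -183.44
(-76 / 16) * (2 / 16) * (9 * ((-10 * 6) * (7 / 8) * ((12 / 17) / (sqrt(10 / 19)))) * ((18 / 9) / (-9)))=-1197 * sqrt(190) / 272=-60.66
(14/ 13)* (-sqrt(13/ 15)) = -14* sqrt(195)/ 195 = -1.00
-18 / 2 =-9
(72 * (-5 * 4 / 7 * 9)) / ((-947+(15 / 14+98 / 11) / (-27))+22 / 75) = 192456000 / 98448583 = 1.95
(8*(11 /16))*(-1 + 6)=55 /2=27.50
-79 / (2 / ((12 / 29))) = -474 / 29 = -16.34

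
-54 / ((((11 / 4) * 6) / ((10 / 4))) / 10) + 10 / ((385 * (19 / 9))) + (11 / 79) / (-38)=-81.81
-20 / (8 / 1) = -5 / 2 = -2.50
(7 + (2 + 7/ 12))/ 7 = 115/ 84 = 1.37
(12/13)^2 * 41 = 5904/169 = 34.93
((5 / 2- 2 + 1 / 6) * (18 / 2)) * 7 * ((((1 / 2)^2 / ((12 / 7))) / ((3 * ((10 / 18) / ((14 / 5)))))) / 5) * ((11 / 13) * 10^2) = 11319 / 65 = 174.14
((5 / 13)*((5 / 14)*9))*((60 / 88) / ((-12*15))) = -0.00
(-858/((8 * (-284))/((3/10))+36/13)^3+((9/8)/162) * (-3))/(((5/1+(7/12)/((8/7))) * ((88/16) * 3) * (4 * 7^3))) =-804319364814041/4816064538110824631094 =-0.00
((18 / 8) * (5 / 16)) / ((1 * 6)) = 15 / 128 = 0.12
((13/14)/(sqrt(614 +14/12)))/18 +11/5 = 13*sqrt(22146)/930132 +11/5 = 2.20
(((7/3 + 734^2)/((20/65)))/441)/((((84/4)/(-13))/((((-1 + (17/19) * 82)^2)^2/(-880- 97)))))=976366236444091796875/14149728204444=69002472.86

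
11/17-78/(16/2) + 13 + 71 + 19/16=20695/272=76.08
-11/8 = -1.38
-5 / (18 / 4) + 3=17 / 9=1.89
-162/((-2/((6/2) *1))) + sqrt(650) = 5 *sqrt(26) + 243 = 268.50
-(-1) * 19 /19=1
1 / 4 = 0.25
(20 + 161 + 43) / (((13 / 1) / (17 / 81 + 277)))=5029696 / 1053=4776.54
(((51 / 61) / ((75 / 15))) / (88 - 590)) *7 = -357 / 153110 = -0.00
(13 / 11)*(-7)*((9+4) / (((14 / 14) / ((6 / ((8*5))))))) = -3549 / 220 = -16.13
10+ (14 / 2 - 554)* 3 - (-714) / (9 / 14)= -1561 / 3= -520.33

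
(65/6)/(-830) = -13/996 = -0.01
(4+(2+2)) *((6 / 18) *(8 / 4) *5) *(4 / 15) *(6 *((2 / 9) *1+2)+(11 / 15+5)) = 18304 / 135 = 135.59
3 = 3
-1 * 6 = -6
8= 8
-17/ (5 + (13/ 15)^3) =-57375/ 19072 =-3.01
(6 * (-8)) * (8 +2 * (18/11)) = -5952/11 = -541.09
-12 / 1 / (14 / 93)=-558 / 7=-79.71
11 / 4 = 2.75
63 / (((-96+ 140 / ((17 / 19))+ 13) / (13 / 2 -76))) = -148869 / 2498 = -59.60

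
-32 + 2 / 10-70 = -509 / 5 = -101.80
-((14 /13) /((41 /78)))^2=-4.20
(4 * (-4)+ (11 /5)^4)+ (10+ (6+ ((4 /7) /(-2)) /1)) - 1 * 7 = 70612 /4375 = 16.14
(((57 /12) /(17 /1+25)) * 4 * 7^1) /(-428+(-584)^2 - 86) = 19 /2043252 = 0.00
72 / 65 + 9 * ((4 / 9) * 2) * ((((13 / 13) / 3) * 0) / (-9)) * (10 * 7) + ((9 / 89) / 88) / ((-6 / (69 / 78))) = 2255271 / 2036320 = 1.11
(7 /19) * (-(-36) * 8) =106.11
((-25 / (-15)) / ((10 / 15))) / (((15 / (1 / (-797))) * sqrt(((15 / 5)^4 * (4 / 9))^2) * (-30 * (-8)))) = -0.00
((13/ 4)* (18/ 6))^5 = 90224199/ 1024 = 88109.57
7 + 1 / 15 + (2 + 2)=166 / 15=11.07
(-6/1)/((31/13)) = -78/31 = -2.52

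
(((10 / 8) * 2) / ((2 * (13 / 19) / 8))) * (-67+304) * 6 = 270180 / 13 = 20783.08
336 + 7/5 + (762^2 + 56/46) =66813001/115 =580982.62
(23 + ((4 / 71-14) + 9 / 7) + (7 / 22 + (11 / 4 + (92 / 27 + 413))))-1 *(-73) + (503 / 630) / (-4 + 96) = 68283955039 / 135800280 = 502.83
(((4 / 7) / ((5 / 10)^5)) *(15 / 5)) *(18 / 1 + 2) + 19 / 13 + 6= 100519 / 91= 1104.60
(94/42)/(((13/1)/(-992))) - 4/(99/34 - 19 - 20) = -6352280/37219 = -170.67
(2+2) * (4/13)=16/13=1.23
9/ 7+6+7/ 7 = 58/ 7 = 8.29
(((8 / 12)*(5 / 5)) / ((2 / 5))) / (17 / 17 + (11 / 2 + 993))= 0.00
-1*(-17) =17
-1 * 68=-68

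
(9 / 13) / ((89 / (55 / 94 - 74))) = -62109 / 108758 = -0.57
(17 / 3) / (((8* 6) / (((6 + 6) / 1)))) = 1.42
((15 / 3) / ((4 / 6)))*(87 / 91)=1305 / 182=7.17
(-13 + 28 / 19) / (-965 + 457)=219 / 9652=0.02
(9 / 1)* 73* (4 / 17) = 2628 / 17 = 154.59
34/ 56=17/ 28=0.61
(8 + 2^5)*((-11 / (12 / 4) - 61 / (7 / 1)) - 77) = -3575.24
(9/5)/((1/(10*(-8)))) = -144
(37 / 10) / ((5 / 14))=259 / 25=10.36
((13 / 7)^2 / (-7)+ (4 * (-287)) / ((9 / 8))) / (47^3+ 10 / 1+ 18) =-3151633 / 320588037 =-0.01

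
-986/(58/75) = -1275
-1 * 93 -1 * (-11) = -82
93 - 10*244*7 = -16987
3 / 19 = 0.16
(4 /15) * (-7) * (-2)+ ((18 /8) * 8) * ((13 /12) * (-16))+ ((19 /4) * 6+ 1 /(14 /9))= -29308 /105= -279.12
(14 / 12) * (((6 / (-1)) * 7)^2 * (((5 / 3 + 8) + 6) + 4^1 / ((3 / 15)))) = 73402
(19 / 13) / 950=1 / 650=0.00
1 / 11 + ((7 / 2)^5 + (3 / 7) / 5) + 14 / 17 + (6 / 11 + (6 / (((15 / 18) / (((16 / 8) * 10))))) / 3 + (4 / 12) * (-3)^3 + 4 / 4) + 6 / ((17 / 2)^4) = 583189645671 / 1028978720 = 566.77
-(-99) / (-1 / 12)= -1188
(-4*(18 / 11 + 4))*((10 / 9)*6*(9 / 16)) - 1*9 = -1029 / 11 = -93.55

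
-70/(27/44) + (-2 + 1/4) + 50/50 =-12401/108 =-114.82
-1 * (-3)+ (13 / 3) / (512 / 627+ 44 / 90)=77589 / 12278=6.32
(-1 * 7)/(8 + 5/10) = -0.82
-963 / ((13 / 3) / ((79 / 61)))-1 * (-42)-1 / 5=-246.01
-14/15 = -0.93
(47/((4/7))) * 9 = 740.25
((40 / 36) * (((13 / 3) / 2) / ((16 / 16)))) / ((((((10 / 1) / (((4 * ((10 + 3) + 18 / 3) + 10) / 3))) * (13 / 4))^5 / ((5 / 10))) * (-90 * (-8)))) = 4704270176 / 5270307778125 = 0.00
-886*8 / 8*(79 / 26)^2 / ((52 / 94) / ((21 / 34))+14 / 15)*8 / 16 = -13644105405 / 6101576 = -2236.16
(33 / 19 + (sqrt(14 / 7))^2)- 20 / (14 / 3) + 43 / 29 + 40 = 157882 / 3857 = 40.93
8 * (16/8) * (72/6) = 192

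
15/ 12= 5/ 4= 1.25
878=878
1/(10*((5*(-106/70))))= -7/530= -0.01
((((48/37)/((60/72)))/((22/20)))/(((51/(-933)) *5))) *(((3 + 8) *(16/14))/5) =-1433088/110075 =-13.02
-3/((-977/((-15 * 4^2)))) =-720/977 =-0.74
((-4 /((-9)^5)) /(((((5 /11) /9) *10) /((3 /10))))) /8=11 /2187000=0.00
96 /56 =12 /7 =1.71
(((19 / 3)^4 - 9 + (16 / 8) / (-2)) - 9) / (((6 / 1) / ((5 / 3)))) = 441.64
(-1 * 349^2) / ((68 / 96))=-2923224 / 17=-171954.35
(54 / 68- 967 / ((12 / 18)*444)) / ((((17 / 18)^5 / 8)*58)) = -11755947312 / 25899611537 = -0.45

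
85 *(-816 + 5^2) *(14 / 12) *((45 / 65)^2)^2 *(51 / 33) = -17498110455 / 628342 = -27848.07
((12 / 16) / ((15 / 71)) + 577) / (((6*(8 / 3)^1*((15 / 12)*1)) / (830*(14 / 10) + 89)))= 14525361 / 400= 36313.40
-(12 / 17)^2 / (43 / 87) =-12528 / 12427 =-1.01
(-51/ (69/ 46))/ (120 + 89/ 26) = -884/ 3209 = -0.28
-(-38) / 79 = 38 / 79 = 0.48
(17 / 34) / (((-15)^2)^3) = 1 / 22781250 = 0.00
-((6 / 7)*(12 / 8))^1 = -1.29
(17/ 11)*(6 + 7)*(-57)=-12597/ 11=-1145.18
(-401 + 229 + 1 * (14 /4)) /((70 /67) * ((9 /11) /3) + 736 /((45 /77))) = -11176605 /83553428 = -0.13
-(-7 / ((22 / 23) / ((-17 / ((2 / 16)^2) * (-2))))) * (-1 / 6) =-87584 / 33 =-2654.06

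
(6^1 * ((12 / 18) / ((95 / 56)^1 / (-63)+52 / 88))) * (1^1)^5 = 155232 / 21887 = 7.09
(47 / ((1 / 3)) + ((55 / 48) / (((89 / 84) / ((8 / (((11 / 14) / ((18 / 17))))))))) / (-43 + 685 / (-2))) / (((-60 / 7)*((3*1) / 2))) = -127901249 / 11665230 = -10.96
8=8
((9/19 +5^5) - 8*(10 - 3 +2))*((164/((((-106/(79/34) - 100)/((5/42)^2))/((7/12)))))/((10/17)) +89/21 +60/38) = 496561394917/28032372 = 17713.86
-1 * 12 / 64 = -3 / 16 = -0.19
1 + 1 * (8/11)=19/11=1.73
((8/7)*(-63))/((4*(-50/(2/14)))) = 9/175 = 0.05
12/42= 2/7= 0.29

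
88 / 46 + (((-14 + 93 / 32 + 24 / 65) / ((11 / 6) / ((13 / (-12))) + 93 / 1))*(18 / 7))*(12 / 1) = -6540727 / 3822140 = -1.71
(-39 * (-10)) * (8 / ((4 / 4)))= 3120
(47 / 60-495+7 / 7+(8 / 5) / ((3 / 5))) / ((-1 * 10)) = 9811 / 200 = 49.06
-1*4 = -4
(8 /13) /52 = 2 /169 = 0.01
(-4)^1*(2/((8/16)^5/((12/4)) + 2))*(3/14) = -1152/1351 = -0.85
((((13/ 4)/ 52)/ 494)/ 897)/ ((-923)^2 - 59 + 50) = 1/ 6040017384960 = 0.00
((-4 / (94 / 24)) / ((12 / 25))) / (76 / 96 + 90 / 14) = -16800 / 57011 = -0.29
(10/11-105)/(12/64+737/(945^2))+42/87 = -474031928482/858386573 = -552.24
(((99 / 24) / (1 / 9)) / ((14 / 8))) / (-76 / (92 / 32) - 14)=-0.52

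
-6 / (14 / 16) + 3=-27 / 7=-3.86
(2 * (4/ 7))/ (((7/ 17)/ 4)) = 544/ 49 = 11.10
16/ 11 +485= 5351/ 11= 486.45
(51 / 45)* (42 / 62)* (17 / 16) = 2023 / 2480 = 0.82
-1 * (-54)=54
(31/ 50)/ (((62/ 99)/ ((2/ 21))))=33/ 350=0.09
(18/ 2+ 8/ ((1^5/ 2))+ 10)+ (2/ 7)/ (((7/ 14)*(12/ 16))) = 751/ 21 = 35.76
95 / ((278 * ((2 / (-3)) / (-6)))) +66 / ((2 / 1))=10029 / 278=36.08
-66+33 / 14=-63.64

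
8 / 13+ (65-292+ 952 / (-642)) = -950891 / 4173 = -227.87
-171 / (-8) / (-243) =-19 / 216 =-0.09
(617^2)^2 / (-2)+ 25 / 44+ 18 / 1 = -3188330523045 / 44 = -72462057341.93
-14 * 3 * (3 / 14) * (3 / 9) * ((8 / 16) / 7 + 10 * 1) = -423 / 14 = -30.21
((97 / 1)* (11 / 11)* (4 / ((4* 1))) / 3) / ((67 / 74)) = 7178 / 201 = 35.71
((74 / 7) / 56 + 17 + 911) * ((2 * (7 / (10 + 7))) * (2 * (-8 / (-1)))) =1455400 / 119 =12230.25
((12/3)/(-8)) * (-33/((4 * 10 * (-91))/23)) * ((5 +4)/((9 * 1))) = -759/7280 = -0.10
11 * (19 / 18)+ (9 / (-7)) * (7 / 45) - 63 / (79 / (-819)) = 4724863 / 7110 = 664.54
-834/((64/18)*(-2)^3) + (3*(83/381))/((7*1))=3347041/113792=29.41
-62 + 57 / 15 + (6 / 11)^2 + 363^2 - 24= 131687.10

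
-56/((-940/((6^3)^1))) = 3024/235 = 12.87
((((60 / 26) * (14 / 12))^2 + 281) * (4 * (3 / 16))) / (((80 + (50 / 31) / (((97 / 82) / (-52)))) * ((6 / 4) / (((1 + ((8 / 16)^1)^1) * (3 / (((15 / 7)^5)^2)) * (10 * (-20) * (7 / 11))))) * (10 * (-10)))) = 48274124890035919 / 1086286317187500000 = 0.04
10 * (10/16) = 25/4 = 6.25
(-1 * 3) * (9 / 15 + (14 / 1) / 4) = -123 / 10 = -12.30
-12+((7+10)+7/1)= 12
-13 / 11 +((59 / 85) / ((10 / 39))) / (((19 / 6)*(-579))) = -20285486 / 17143225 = -1.18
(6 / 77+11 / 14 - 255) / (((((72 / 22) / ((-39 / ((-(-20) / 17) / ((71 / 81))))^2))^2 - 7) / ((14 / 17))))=1535089798816070027531 / 51343440574603700767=29.90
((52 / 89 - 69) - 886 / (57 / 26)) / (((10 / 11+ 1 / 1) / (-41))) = 1081171927 / 106533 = 10148.70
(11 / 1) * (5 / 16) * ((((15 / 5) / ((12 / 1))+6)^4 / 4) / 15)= 4296875 / 49152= 87.42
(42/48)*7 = 49/8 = 6.12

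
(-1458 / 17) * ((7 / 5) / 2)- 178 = -20233 / 85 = -238.04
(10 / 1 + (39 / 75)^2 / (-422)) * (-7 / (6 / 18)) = -55383951 / 263750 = -209.99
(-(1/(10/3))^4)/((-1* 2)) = 0.00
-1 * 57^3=-185193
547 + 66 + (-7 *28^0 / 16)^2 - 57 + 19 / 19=142641 / 256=557.19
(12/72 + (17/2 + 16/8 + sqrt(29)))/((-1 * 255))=-32/765-sqrt(29)/255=-0.06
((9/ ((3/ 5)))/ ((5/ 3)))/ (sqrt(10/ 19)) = 9 * sqrt(190)/ 10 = 12.41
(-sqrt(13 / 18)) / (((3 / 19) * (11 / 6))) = -19 * sqrt(26) / 33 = -2.94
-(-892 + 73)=819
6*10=60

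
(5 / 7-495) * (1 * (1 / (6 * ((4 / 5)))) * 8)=-17300 / 21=-823.81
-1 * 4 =-4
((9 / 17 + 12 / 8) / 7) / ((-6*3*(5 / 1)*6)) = -23 / 42840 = -0.00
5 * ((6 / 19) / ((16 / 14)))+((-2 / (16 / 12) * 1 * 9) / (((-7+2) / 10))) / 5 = 6.78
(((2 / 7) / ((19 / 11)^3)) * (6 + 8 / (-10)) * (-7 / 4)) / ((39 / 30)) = -2662 / 6859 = -0.39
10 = 10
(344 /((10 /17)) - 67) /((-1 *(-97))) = 2589 /485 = 5.34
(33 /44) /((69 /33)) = 33 /92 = 0.36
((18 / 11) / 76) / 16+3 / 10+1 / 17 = 204749 / 568480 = 0.36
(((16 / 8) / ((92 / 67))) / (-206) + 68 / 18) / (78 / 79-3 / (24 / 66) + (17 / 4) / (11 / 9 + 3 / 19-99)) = -424083979007 / 821713216248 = -0.52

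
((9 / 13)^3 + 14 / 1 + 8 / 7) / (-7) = -2.21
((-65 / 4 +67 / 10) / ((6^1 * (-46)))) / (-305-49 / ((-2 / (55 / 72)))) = -573 / 4740875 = -0.00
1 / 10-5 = -49 / 10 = -4.90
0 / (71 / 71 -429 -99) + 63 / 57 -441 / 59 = -7140 / 1121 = -6.37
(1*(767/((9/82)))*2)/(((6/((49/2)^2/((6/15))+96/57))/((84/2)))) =16755559093/114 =146978588.54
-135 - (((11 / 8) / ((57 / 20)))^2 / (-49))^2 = -54745119296785 / 405519334416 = -135.00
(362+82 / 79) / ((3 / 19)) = 181640 / 79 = 2299.24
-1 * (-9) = 9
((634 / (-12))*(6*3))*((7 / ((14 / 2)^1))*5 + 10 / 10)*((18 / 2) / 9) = -5706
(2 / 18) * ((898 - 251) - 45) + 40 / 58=17638 / 261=67.58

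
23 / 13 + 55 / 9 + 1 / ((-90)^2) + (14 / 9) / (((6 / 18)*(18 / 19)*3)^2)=9110867 / 947700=9.61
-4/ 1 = -4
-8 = -8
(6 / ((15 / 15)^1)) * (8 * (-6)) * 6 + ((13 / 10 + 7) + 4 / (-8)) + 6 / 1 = -8571 / 5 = -1714.20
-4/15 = -0.27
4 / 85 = 0.05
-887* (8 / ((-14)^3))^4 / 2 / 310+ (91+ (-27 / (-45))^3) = 19569476226537273 / 214539951615500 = 91.22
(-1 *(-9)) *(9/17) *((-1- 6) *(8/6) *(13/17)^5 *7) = -1964882556/24137569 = -81.40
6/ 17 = 0.35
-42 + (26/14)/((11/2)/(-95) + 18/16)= -228554/5677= -40.26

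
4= 4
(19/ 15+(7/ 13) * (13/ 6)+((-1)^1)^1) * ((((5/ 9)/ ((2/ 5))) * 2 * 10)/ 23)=1075/ 621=1.73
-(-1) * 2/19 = 2/19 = 0.11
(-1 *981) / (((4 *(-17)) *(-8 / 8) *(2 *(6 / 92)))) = -7521 / 68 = -110.60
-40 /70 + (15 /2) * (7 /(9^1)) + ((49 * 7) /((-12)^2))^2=1587319 /145152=10.94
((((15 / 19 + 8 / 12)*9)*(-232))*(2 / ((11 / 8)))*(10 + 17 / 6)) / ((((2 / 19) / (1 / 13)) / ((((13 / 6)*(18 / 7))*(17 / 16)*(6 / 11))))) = -1473084 / 11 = -133916.73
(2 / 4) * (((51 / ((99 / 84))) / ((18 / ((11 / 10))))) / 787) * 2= 119 / 35415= 0.00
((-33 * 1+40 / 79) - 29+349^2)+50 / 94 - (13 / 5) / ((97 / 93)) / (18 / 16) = 657678237998 / 5402415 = 121737.82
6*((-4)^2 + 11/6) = 107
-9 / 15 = -3 / 5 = -0.60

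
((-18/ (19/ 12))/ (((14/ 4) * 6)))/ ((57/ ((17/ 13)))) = -408/ 32851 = -0.01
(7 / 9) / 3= 7 / 27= 0.26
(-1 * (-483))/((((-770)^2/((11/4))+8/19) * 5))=9177/20482040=0.00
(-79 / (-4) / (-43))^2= 6241 / 29584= 0.21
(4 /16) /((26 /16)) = 2 /13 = 0.15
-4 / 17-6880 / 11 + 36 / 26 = -1517686 / 2431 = -624.31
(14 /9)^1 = 14 /9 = 1.56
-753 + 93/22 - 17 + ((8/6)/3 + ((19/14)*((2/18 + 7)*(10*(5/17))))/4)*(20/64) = -11991743/15708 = -763.42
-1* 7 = -7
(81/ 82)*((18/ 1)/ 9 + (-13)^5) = -30074571/ 82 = -366763.06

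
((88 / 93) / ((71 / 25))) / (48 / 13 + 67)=28600 / 6068157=0.00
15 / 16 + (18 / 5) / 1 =363 / 80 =4.54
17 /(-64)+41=2607 /64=40.73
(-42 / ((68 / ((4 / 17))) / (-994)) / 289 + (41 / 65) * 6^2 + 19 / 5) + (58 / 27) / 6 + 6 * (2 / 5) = 29.77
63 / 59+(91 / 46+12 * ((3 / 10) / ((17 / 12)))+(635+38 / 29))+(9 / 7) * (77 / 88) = 17207309929 / 26760040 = 643.02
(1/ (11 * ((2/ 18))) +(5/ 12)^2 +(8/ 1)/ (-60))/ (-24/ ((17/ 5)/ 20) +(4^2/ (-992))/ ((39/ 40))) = -0.01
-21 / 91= -3 / 13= -0.23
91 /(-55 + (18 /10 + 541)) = 455 /2439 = 0.19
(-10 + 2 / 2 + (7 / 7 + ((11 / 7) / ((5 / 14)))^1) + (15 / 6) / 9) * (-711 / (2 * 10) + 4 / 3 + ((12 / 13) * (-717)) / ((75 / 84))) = 69560947 / 27000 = 2576.33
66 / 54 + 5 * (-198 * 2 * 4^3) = -1140469 / 9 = -126718.78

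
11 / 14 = 0.79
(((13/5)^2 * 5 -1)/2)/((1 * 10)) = 1.64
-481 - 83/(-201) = -96598/201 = -480.59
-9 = -9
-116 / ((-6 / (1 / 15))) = 58 / 45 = 1.29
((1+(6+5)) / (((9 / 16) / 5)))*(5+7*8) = 19520 / 3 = 6506.67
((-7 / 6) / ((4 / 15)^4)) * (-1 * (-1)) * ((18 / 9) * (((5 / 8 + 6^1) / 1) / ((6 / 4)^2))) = -695625 / 512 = -1358.64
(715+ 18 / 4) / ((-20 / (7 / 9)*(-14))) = 1439 / 720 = 2.00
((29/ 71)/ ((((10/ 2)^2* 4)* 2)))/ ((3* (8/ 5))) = 29/ 68160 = 0.00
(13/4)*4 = 13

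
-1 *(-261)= 261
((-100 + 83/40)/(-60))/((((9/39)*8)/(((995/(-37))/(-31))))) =0.77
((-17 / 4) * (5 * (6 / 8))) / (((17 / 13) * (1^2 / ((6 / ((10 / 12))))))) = -351 / 4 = -87.75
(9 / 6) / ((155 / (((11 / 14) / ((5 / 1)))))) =33 / 21700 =0.00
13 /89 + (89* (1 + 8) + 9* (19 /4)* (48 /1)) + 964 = 339726 /89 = 3817.15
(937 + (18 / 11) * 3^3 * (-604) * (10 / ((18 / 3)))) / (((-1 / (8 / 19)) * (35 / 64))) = 1843712 / 55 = 33522.04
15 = 15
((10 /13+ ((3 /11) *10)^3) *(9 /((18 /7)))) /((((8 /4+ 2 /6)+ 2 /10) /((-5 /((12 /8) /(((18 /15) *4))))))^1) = -153010200 /328757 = -465.42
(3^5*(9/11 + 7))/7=20898/77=271.40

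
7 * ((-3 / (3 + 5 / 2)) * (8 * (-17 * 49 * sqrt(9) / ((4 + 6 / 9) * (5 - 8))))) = -59976 / 11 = -5452.36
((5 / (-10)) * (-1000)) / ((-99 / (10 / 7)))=-5000 / 693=-7.22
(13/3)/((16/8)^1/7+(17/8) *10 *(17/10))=728/6117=0.12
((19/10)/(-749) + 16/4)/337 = 29941/2524130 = 0.01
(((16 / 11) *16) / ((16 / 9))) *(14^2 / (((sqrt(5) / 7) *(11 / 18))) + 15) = 13340.10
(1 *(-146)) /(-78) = 73 /39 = 1.87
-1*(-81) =81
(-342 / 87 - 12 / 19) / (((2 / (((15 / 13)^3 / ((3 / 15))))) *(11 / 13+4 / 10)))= -1309375 / 93119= -14.06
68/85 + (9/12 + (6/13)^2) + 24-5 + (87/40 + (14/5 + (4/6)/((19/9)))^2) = 398341937/12201800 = 32.65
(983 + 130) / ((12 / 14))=2597 / 2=1298.50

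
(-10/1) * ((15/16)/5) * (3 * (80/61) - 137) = 121755/488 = 249.50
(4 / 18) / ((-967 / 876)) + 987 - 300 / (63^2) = 1262355323 / 1279341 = 986.72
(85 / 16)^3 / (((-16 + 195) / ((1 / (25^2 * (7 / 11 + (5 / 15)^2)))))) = 486387 / 271278080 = 0.00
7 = 7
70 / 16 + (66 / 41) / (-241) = 345307 / 79048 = 4.37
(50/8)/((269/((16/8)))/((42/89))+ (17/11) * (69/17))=0.02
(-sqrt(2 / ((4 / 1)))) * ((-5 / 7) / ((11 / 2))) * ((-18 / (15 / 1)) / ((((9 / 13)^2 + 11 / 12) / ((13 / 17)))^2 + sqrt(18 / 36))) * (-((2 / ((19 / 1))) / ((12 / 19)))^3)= -13419697030549056 / 394491447372776417741 + 44719576971721444 * sqrt(2) / 394491447372776417741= 0.00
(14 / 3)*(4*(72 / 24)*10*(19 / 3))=10640 / 3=3546.67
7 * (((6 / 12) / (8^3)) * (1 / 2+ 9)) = 133 / 2048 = 0.06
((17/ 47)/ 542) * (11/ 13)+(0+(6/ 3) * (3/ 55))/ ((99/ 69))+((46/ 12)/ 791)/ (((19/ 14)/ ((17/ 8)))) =434558480923/ 5161894949640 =0.08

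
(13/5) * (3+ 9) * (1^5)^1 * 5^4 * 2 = 39000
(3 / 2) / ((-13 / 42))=-4.85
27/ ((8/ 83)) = 2241/ 8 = 280.12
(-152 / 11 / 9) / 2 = -76 / 99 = -0.77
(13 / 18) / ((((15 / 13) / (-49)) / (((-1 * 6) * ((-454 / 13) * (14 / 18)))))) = -2024386 / 405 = -4998.48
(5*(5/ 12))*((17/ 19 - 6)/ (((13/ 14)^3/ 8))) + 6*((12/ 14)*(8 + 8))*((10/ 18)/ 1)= -53085520/ 876603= -60.56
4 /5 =0.80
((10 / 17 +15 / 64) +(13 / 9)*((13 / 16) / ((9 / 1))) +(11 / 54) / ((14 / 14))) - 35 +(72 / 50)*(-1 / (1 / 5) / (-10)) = -72977221 / 2203200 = -33.12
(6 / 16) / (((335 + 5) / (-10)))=-3 / 272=-0.01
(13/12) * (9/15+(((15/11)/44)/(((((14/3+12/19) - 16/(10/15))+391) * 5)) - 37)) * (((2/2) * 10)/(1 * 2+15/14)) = -170107627963/1324954356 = -128.39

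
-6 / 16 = -3 / 8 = -0.38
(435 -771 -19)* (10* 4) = -14200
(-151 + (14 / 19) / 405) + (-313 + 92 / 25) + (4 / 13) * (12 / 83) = -19108043818 / 41514525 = -460.27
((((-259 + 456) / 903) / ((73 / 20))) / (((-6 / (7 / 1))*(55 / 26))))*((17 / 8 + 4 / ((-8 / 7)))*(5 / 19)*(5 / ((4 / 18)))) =64025 / 238564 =0.27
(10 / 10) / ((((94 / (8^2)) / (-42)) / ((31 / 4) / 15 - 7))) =43568 / 235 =185.40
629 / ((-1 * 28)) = -629 / 28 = -22.46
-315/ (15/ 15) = -315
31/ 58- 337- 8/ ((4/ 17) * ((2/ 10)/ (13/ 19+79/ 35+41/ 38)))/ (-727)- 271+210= -2223745481/ 5608078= -396.53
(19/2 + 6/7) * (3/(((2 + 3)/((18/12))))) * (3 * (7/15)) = 261/20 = 13.05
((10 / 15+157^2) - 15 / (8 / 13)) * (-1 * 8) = -591007 / 3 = -197002.33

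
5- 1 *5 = 0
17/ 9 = 1.89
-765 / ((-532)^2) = -765 / 283024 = -0.00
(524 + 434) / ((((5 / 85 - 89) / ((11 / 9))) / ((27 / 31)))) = -89573 / 7812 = -11.47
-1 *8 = -8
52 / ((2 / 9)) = 234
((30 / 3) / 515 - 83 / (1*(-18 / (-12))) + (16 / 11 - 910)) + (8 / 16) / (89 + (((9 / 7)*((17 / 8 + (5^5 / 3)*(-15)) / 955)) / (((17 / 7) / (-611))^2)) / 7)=-963.86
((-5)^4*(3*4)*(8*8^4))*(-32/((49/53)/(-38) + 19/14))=-11087118336000/1879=-5900541956.36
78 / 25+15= 453 / 25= 18.12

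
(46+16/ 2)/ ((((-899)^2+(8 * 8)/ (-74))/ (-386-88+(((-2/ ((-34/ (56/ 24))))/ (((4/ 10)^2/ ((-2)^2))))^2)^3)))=1508287237998374/ 19488478541106015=0.08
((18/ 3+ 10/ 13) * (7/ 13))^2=379456/ 28561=13.29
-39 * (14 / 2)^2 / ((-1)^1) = 1911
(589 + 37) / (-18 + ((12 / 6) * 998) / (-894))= -139911 / 4522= -30.94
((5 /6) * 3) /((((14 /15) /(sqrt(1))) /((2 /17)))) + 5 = 1265 /238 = 5.32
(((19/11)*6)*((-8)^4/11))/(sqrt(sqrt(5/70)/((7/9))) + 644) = -28467797557248*2^(3/4)*7^(1/4)/14277525860456375 - 12607488*2^(1/4)*7^(3/4)/14277525860456375 + 18944851968*sqrt(14)/14277525860456375 + 85555220925382656/14277525860456375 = 5.99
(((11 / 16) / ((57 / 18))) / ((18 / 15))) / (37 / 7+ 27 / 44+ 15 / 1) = 4235 / 489212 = 0.01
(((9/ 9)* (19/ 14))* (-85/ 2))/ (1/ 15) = -24225/ 28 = -865.18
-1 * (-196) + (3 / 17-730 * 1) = -9075 / 17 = -533.82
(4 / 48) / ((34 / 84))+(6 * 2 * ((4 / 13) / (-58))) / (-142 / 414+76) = 41160467 / 200742698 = 0.21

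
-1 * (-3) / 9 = 0.33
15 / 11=1.36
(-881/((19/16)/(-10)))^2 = 19869721600/361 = 55040780.06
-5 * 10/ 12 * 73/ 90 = -365/ 108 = -3.38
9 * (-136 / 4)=-306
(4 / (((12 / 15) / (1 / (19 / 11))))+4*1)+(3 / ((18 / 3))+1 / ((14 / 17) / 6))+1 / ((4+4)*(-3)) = 46727 / 3192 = 14.64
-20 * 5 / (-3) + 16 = 148 / 3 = 49.33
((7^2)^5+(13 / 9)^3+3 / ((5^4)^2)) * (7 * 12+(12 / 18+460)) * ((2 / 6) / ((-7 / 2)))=-262875441832204022116 / 17940234375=-14652843231.44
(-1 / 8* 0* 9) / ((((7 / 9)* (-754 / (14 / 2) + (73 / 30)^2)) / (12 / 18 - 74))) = 0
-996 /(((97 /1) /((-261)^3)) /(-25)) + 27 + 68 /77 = -34088790443041 /7469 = -4564036744.28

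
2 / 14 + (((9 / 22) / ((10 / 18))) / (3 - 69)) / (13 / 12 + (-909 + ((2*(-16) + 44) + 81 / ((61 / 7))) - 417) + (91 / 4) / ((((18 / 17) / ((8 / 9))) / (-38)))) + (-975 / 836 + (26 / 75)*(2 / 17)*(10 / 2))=-539528761369637 / 658376413616460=-0.82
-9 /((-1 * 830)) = 9 /830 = 0.01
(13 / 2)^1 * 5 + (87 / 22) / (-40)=28513 / 880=32.40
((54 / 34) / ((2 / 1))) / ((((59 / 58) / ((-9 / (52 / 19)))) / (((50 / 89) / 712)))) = -3347325 / 1652510704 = -0.00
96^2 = 9216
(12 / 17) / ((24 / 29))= 29 / 34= 0.85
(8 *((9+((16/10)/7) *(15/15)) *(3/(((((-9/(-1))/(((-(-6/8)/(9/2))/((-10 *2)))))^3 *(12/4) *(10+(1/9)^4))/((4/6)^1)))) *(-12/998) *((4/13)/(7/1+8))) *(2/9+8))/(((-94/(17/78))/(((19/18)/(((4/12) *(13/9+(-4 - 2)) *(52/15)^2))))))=3860173/3632644128290250528000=0.00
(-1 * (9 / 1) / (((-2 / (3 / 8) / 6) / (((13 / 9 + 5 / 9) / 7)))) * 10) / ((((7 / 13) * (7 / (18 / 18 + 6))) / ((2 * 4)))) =21060 / 49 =429.80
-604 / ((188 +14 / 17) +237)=-10268 / 7239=-1.42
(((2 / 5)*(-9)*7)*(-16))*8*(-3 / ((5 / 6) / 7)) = -2032128 / 25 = -81285.12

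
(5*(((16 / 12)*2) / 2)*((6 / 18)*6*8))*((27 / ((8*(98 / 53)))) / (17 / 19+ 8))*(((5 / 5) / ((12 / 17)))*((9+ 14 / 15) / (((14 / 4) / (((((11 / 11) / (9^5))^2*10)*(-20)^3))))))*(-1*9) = 408116960000 / 22457603485863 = 0.02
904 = 904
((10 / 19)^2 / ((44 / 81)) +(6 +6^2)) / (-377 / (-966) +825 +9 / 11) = 163067562 / 3169324051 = 0.05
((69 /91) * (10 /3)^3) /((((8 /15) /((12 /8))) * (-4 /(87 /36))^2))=12089375 /419328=28.83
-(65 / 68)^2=-4225 / 4624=-0.91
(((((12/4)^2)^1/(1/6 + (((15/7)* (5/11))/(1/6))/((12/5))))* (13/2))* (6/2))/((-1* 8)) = -81081/9616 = -8.43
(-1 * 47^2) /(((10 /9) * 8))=-19881 /80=-248.51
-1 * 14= -14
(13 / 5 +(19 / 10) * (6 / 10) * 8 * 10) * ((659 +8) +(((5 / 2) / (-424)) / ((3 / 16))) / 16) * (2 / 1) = 795819367 / 6360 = 125128.83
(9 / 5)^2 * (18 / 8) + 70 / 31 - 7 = 7899 / 3100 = 2.55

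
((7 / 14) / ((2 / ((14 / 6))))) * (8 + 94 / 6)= 497 / 36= 13.81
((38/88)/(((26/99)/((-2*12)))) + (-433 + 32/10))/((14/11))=-167761/455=-368.71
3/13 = 0.23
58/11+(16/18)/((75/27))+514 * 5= 708288/275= 2575.59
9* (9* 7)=567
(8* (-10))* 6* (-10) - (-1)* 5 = 4805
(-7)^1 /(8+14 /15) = -105 /134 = -0.78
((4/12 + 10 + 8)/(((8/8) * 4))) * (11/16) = 605/192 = 3.15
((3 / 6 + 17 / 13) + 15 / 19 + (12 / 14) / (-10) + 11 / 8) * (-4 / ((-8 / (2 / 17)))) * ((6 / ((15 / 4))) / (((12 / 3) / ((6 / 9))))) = 0.06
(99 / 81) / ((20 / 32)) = 1.96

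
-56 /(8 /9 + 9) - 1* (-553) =48713 /89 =547.34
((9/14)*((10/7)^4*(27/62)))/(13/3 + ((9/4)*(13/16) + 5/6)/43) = 5015520000/18906143879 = 0.27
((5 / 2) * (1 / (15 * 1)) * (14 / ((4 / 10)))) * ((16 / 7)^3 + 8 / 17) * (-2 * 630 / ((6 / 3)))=-45615.13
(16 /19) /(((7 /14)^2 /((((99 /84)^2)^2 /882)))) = 131769 /17882648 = 0.01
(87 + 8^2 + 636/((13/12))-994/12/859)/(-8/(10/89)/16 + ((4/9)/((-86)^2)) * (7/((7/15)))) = -914259664810/5511841361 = -165.87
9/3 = 3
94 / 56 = 47 / 28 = 1.68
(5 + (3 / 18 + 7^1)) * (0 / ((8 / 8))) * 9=0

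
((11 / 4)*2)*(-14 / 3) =-77 / 3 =-25.67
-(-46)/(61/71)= 53.54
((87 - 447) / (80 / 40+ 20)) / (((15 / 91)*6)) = -182 / 11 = -16.55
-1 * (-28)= 28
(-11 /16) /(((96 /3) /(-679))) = 7469 /512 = 14.59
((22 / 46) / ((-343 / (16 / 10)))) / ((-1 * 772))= 22 / 7612885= 0.00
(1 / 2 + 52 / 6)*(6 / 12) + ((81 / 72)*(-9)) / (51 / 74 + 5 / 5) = -529 / 375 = -1.41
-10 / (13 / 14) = -140 / 13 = -10.77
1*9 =9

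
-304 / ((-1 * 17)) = 304 / 17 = 17.88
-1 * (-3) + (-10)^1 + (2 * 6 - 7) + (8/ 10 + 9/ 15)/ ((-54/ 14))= -319/ 135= -2.36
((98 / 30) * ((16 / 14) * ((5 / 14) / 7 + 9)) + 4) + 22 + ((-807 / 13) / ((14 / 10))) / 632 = 51519523 / 862680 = 59.72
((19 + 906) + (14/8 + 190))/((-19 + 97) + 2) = 4467/320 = 13.96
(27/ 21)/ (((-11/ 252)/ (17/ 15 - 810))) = 119124/ 5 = 23824.80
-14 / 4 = -7 / 2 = -3.50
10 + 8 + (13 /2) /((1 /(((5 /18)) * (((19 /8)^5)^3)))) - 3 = 986792256502789858715 /1266637395197952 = 779064.52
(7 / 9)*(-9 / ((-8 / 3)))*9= 189 / 8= 23.62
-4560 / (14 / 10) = -22800 / 7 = -3257.14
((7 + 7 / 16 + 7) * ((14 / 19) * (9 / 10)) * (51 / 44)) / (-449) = -67473 / 2729920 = -0.02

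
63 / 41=1.54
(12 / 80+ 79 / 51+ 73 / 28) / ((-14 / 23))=-353579 / 49980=-7.07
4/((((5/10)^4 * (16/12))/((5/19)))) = 240/19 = 12.63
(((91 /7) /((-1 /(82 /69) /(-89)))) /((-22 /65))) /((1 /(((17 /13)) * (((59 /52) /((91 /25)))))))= -457493375 /276276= -1655.93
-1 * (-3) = 3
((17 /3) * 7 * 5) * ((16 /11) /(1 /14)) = 133280 /33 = 4038.79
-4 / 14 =-2 / 7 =-0.29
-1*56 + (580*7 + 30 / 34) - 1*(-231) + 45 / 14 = 1008905 / 238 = 4239.10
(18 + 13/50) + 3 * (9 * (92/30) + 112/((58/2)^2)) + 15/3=4476623/42050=106.46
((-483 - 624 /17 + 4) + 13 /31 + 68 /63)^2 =291459739684864 /1102306401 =264409.01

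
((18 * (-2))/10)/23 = -18/115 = -0.16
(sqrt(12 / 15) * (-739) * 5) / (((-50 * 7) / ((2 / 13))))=1478 * sqrt(5) / 2275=1.45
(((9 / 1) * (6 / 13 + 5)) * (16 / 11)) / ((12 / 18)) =15336 / 143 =107.24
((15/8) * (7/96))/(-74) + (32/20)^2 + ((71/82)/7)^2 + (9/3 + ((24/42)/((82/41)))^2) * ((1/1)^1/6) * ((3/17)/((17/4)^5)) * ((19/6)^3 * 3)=3123052276224414587/1210635723300595200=2.58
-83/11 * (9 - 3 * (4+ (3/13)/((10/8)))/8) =-56.07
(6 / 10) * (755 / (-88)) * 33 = -169.88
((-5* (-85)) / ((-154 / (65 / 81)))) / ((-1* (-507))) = -2125 / 486486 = -0.00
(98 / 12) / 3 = 2.72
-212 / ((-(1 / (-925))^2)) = 181392500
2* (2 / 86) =2 / 43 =0.05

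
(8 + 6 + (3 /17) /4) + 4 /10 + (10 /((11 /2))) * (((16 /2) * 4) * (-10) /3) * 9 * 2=-13001979 /3740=-3476.46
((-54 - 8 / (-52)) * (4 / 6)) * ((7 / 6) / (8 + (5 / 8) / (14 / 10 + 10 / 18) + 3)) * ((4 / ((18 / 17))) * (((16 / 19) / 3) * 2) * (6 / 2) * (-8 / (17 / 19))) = 1766195200 / 8391357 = 210.48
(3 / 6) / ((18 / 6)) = 1 / 6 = 0.17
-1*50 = -50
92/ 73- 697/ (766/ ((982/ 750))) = 1444429/ 20969250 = 0.07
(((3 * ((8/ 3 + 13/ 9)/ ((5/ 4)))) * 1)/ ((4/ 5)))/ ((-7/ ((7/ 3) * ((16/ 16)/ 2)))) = -37/ 18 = -2.06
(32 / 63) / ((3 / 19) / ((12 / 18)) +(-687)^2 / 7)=1216 / 161413965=0.00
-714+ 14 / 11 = -7840 / 11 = -712.73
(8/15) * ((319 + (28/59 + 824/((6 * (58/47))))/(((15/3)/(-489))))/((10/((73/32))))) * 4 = -2208975547/427750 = -5164.17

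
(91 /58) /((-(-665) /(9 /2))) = 117 /11020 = 0.01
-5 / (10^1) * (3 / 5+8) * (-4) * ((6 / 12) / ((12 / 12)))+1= 48 / 5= 9.60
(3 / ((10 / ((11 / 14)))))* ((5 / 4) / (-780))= -0.00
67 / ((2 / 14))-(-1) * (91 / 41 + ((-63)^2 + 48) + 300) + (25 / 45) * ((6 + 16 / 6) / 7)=4788.91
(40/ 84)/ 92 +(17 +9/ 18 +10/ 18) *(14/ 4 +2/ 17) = 715165/ 10948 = 65.32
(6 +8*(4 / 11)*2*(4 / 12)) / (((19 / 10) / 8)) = 20960 / 627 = 33.43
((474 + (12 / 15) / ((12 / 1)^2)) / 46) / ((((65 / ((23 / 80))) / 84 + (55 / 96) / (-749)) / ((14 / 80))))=222667 / 332250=0.67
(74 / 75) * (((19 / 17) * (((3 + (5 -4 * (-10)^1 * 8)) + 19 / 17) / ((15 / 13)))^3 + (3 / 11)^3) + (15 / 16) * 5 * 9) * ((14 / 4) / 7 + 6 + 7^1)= 345477206.57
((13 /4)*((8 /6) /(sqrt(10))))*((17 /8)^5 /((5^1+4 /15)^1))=18458141*sqrt(10) /5177344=11.27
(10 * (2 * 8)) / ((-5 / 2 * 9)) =-64 / 9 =-7.11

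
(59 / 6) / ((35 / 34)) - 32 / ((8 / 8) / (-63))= 212683 / 105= 2025.55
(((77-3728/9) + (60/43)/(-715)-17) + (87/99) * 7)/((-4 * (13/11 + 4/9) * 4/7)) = 19262689/205712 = 93.64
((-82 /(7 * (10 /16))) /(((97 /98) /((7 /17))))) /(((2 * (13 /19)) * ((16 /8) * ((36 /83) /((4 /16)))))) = -3168193 /1929330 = -1.64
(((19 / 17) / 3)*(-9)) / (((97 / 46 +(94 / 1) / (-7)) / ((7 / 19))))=2254 / 20655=0.11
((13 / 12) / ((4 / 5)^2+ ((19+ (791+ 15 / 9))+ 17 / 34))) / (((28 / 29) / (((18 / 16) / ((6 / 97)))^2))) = 798118425 / 1747859456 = 0.46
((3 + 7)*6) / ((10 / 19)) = 114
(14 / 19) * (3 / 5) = 42 / 95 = 0.44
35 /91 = 5 /13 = 0.38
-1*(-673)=673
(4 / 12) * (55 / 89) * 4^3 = 13.18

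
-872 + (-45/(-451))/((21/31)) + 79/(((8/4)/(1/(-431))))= -2372851821/2721334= -871.94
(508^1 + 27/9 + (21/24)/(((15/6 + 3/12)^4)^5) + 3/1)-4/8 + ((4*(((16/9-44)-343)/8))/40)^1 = 246396703894727593375392733/484379996351443206624720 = 508.68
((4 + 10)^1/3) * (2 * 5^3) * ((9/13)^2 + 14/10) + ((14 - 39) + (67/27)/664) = 2167.51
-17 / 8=-2.12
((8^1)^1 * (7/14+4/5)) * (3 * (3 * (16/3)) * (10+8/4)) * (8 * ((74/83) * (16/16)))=17731584/415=42726.71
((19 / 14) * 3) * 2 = 57 / 7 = 8.14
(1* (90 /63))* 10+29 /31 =3303 /217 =15.22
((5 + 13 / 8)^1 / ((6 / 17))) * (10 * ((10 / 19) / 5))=4505 / 228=19.76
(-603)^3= -219256227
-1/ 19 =-0.05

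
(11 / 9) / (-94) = -11 / 846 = -0.01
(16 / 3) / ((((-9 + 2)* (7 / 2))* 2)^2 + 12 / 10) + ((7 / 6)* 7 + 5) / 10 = 316823 / 240220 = 1.32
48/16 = 3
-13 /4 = -3.25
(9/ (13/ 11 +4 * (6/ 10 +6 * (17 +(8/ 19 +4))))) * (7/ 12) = 21945/ 2163932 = 0.01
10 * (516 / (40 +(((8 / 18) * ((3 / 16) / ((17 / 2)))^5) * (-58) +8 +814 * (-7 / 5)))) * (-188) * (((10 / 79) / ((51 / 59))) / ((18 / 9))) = 163167609143296000 / 2507639935178789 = 65.07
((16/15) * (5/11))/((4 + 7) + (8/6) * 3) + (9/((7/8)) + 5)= 15.32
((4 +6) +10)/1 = 20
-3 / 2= -1.50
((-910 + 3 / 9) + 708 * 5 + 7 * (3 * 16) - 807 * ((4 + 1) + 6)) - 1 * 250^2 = -205232 / 3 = -68410.67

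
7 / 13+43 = 566 / 13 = 43.54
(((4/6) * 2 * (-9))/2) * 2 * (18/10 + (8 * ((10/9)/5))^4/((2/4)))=-2857636/10935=-261.33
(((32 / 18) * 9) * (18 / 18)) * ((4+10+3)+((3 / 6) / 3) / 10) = 4084 / 15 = 272.27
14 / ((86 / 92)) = 644 / 43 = 14.98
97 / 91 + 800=72897 / 91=801.07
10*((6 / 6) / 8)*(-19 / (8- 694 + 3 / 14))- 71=-1362677 / 19202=-70.97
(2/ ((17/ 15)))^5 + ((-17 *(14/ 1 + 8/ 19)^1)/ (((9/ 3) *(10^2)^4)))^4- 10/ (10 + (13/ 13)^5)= 16698368426133937500000000459531457035244994587/ 1030425818940168750000000000000000000000000000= 16.21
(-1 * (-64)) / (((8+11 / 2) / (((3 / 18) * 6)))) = 128 / 27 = 4.74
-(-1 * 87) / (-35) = -87 / 35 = -2.49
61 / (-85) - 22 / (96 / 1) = -3863 / 4080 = -0.95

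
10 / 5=2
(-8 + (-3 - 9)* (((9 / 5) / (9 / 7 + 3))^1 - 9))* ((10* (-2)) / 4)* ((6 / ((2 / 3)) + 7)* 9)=-341856 / 5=-68371.20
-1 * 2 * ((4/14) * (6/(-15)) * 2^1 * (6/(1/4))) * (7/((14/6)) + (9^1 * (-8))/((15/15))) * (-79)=2093184/35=59805.26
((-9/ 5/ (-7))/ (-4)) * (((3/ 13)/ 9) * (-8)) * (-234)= -108/ 35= -3.09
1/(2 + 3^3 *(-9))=-1/241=-0.00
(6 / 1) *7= 42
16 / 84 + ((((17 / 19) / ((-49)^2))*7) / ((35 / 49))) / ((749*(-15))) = 3320561 / 17432975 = 0.19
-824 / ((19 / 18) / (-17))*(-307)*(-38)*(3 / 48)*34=328984884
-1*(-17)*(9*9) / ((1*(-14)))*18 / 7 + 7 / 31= -383840 / 1519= -252.69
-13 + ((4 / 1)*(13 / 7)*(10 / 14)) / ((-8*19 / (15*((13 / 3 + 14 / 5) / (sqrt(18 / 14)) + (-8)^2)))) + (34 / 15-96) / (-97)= -61696879 / 1354605-6955*sqrt(7) / 5586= -48.84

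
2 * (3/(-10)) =-3/5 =-0.60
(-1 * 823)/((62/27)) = -22221/62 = -358.40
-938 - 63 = -1001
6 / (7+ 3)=3 / 5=0.60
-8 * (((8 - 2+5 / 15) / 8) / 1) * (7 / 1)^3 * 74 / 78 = -241129 / 117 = -2060.93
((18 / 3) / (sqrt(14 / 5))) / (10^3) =3 * sqrt(70) / 7000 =0.00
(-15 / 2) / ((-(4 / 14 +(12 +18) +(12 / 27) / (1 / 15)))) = 315 / 1552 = 0.20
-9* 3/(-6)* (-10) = -45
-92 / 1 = -92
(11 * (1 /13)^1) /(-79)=-11 /1027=-0.01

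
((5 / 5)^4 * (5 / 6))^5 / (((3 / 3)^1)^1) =0.40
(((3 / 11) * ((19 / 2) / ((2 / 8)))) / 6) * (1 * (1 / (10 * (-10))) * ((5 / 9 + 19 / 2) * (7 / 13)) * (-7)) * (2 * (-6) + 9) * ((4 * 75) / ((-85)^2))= -168511 / 2066350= -0.08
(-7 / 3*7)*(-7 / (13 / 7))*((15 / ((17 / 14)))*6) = 4562.99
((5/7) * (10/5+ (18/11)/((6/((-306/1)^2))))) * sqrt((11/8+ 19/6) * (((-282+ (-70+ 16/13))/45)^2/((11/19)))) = 8211800 * sqrt(136686)/7623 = 398267.13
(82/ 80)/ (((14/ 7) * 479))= 41/ 38320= 0.00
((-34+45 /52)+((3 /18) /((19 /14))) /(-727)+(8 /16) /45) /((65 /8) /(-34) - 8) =72803334836 /18108635805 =4.02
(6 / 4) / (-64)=-3 / 128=-0.02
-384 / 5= -76.80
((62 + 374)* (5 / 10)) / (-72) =-3.03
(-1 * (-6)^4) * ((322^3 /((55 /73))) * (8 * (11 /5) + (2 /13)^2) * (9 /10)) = -211670832588638976 /232375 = -910901915389.52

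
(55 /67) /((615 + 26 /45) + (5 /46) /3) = 113850 /85379507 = 0.00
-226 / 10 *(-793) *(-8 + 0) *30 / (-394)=2150616 / 197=10916.83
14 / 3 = 4.67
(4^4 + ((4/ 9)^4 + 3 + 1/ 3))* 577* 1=149657.85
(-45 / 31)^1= -1.45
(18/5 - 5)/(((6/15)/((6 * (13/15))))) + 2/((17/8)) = -1467/85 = -17.26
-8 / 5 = -1.60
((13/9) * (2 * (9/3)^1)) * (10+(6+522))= 13988/3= 4662.67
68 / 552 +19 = 2639 / 138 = 19.12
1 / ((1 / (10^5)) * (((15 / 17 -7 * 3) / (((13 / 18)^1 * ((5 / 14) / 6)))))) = -6906250 / 32319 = -213.69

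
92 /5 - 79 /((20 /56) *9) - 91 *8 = -33038 /45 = -734.18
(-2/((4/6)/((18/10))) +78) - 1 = 358/5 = 71.60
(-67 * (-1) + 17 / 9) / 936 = 155 / 2106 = 0.07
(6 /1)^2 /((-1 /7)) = -252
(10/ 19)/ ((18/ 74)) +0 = 370/ 171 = 2.16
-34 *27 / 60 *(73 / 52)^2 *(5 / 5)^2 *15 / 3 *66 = -26906121 / 2704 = -9950.49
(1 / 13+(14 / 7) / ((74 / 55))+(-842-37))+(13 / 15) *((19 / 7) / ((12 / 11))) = -530472343 / 606060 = -875.28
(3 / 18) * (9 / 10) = 3 / 20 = 0.15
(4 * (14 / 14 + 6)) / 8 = 7 / 2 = 3.50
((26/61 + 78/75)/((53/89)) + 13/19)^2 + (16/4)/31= 733168518834131/73107228874375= 10.03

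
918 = 918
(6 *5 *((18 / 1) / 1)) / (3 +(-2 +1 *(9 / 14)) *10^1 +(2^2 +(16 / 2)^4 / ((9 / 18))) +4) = 1890 / 28663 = 0.07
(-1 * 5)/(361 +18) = -5/379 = -0.01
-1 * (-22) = 22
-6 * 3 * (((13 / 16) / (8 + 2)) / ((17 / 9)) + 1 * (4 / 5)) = -20637 / 1360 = -15.17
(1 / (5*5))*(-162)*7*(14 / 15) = -5292 / 125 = -42.34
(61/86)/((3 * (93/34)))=1037/11997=0.09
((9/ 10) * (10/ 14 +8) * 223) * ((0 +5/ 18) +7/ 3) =639341/ 140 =4566.72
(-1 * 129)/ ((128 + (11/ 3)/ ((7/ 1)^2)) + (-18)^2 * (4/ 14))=-18963/ 32435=-0.58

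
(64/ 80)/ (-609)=-4/ 3045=-0.00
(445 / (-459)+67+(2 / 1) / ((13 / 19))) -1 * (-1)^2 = 405479 / 5967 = 67.95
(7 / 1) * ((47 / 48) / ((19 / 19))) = 329 / 48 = 6.85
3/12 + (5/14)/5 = 9/28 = 0.32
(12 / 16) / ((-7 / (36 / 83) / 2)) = -0.09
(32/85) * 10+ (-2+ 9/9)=47/17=2.76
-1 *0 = 0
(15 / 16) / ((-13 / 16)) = -15 / 13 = -1.15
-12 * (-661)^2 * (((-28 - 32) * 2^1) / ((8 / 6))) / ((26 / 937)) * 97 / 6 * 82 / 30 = 9768982941174 / 13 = 751460226244.15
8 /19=0.42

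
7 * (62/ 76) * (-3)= -651/ 38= -17.13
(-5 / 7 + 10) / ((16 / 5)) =325 / 112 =2.90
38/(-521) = -38/521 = -0.07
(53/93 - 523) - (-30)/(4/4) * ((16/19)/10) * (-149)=-1588270/1767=-898.85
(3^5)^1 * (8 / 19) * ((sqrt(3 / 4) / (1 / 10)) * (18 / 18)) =9720 * sqrt(3) / 19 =886.08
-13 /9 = -1.44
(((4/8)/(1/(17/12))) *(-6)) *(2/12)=-17/24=-0.71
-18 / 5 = -3.60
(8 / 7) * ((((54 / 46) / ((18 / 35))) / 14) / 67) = 30 / 10787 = 0.00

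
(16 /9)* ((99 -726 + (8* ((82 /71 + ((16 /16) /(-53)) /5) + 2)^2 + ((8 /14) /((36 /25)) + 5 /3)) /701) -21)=-1151.79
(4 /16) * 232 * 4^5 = 59392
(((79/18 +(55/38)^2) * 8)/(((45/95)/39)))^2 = 4799771142244/263169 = 18238360.68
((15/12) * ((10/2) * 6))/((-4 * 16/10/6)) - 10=-1445/32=-45.16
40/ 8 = 5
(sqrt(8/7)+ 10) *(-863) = -8630 -1726 *sqrt(14)/7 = -9552.59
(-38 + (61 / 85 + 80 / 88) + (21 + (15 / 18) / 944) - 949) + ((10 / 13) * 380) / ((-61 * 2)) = -4060041420053 / 4199601120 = -966.77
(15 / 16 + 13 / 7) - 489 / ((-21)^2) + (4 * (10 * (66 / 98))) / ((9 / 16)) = 116605 / 2352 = 49.58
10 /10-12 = -11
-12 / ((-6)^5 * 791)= 1 / 512568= 0.00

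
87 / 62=1.40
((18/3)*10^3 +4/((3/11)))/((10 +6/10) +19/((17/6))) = 1533740/4413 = 347.55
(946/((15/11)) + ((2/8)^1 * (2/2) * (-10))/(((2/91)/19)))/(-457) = 3.21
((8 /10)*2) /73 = 8 /365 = 0.02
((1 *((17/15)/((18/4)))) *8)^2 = 73984/18225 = 4.06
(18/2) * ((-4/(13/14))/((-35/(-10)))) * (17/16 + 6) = -1017/13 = -78.23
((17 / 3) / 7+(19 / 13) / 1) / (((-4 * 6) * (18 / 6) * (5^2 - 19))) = -155 / 29484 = -0.01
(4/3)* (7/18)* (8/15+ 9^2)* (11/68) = 6.84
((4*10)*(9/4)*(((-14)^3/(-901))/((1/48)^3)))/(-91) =-3901685760/11713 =-333107.30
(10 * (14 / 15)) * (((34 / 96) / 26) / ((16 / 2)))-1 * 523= -3916105 / 7488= -522.98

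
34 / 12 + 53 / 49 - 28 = -24.09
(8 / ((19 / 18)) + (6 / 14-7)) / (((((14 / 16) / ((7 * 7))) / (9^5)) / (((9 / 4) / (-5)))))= -142426188 / 95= -1499223.03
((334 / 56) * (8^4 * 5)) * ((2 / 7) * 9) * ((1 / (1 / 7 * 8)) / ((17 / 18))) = 34629120 / 119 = 291001.01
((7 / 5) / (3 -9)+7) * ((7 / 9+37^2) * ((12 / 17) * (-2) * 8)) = -80082688 / 765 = -104683.25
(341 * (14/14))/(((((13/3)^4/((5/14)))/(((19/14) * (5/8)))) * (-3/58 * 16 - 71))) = -0.00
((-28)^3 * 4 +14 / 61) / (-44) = 243467 / 122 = 1995.63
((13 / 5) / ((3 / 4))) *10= 104 / 3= 34.67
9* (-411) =-3699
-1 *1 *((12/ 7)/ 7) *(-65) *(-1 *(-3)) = 2340/ 49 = 47.76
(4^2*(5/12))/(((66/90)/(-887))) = -88700/11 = -8063.64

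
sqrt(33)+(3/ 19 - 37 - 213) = -4747/ 19+sqrt(33) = -244.10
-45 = -45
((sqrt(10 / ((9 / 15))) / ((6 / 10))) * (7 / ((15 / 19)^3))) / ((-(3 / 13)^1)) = -624169 * sqrt(6) / 3645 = -419.45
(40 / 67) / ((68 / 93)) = 930 / 1139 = 0.82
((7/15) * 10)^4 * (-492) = -6300224/27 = -233341.63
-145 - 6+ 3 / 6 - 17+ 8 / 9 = -2999 / 18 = -166.61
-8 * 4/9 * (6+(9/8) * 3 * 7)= -316/3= -105.33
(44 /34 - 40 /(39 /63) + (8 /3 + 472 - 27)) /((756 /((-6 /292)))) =-36403 /3484728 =-0.01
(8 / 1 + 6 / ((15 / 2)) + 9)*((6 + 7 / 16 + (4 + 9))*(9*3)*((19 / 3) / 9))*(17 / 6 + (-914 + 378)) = -1682357299 / 480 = -3504911.04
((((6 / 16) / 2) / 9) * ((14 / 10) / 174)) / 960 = 7 / 40089600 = 0.00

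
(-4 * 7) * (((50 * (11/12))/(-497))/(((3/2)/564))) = 206800/213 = 970.89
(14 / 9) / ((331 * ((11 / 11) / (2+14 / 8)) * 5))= 7 / 1986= 0.00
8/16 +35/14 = 3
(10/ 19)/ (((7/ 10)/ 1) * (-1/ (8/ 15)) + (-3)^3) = -160/ 8607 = -0.02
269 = 269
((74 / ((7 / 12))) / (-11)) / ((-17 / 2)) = 1776 / 1309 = 1.36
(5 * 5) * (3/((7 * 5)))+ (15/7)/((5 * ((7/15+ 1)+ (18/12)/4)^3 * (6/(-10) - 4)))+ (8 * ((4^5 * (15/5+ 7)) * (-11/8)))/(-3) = 195758194875575/5213434863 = 37548.79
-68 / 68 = -1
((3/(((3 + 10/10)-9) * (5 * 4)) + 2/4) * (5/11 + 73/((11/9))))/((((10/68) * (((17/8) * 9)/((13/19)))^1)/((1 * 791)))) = 1279781048/235125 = 5442.98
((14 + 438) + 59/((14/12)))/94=1759/329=5.35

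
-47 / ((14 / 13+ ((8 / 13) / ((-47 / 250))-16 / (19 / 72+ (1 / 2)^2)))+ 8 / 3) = 3187587 / 2079722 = 1.53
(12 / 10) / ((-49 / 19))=-114 / 245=-0.47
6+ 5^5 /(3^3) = 3287 /27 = 121.74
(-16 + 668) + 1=653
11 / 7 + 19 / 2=155 / 14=11.07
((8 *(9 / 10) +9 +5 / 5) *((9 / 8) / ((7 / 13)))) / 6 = 1677 / 280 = 5.99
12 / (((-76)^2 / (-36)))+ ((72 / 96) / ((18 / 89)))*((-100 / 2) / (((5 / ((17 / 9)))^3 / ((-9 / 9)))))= 156668797 / 15790140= 9.92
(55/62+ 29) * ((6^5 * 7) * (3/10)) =75646872/155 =488044.34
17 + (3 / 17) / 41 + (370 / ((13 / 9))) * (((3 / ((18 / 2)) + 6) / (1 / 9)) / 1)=132451646 / 9061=14617.77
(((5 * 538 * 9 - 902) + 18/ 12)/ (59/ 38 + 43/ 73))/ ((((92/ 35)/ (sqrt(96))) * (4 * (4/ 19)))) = 42999267745 * sqrt(6)/ 2186288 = 48175.84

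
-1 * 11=-11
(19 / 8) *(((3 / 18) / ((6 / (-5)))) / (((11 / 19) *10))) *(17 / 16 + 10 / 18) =-84113 / 912384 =-0.09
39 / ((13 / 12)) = 36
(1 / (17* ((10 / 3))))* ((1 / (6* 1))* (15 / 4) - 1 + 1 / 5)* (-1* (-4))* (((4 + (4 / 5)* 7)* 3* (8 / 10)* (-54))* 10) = 326592 / 2125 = 153.69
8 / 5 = 1.60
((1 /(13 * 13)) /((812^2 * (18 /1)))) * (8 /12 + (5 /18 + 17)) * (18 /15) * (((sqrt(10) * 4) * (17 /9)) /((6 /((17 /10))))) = 93347 * sqrt(10) /4061592007200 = 0.00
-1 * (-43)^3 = 79507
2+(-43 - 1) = -42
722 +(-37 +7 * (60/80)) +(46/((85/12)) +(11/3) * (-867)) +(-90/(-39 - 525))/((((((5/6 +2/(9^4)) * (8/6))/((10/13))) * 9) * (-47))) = -265119823392571/106805989420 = -2482.26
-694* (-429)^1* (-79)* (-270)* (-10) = -63504955800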